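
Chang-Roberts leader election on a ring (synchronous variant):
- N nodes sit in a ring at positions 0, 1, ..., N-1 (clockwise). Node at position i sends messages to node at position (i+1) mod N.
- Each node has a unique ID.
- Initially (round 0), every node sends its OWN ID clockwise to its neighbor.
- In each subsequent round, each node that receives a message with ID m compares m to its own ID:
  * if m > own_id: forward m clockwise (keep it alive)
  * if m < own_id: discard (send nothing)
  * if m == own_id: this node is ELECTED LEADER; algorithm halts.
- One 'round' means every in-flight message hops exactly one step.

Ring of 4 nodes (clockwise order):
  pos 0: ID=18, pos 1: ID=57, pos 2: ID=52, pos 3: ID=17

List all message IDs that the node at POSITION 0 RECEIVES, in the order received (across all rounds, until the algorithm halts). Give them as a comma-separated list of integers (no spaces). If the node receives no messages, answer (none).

Round 1: pos1(id57) recv 18: drop; pos2(id52) recv 57: fwd; pos3(id17) recv 52: fwd; pos0(id18) recv 17: drop
Round 2: pos3(id17) recv 57: fwd; pos0(id18) recv 52: fwd
Round 3: pos0(id18) recv 57: fwd; pos1(id57) recv 52: drop
Round 4: pos1(id57) recv 57: ELECTED

Answer: 17,52,57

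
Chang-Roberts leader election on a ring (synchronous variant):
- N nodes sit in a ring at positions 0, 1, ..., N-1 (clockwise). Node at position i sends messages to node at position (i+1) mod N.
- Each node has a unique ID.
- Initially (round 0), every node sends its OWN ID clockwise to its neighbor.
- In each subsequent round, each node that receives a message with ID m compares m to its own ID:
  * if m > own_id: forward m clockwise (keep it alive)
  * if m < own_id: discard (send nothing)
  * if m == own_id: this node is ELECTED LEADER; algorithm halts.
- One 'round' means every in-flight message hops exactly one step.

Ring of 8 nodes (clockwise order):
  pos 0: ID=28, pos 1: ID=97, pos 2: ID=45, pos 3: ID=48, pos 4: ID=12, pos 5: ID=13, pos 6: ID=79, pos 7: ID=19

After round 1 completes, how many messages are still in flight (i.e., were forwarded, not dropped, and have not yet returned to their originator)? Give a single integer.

Round 1: pos1(id97) recv 28: drop; pos2(id45) recv 97: fwd; pos3(id48) recv 45: drop; pos4(id12) recv 48: fwd; pos5(id13) recv 12: drop; pos6(id79) recv 13: drop; pos7(id19) recv 79: fwd; pos0(id28) recv 19: drop
After round 1: 3 messages still in flight

Answer: 3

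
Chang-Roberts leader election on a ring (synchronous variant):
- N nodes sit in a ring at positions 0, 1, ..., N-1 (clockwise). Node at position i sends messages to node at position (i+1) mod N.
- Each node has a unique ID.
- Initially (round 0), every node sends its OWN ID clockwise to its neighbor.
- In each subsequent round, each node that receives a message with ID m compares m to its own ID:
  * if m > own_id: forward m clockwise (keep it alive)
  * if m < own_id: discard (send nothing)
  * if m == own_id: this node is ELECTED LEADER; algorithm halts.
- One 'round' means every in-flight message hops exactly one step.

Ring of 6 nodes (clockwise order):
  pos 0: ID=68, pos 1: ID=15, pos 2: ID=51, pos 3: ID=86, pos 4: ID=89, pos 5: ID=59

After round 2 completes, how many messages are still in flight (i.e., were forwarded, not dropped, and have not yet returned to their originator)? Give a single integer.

Answer: 2

Derivation:
Round 1: pos1(id15) recv 68: fwd; pos2(id51) recv 15: drop; pos3(id86) recv 51: drop; pos4(id89) recv 86: drop; pos5(id59) recv 89: fwd; pos0(id68) recv 59: drop
Round 2: pos2(id51) recv 68: fwd; pos0(id68) recv 89: fwd
After round 2: 2 messages still in flight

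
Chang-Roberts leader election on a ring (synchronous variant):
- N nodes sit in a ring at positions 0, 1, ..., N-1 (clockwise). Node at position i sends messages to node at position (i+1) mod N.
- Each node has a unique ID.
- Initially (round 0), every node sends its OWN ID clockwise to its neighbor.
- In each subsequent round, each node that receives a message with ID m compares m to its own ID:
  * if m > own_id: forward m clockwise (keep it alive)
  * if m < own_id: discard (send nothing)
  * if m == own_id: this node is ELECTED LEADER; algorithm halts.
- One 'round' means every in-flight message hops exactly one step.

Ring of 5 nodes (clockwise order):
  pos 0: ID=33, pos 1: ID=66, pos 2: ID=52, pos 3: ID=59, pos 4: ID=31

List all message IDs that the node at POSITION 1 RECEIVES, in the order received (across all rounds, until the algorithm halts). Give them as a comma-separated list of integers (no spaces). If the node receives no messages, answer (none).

Answer: 33,59,66

Derivation:
Round 1: pos1(id66) recv 33: drop; pos2(id52) recv 66: fwd; pos3(id59) recv 52: drop; pos4(id31) recv 59: fwd; pos0(id33) recv 31: drop
Round 2: pos3(id59) recv 66: fwd; pos0(id33) recv 59: fwd
Round 3: pos4(id31) recv 66: fwd; pos1(id66) recv 59: drop
Round 4: pos0(id33) recv 66: fwd
Round 5: pos1(id66) recv 66: ELECTED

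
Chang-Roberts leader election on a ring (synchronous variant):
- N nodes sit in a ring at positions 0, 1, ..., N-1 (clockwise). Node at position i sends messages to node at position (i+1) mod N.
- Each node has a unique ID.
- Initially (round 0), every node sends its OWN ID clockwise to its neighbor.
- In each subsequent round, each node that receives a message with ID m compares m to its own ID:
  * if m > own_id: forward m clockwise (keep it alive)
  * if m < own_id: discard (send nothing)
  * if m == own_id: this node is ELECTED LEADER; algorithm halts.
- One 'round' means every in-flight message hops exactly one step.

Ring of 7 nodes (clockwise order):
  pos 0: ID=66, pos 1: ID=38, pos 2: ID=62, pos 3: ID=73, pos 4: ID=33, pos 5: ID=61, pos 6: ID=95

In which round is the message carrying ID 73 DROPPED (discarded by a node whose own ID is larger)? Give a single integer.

Answer: 3

Derivation:
Round 1: pos1(id38) recv 66: fwd; pos2(id62) recv 38: drop; pos3(id73) recv 62: drop; pos4(id33) recv 73: fwd; pos5(id61) recv 33: drop; pos6(id95) recv 61: drop; pos0(id66) recv 95: fwd
Round 2: pos2(id62) recv 66: fwd; pos5(id61) recv 73: fwd; pos1(id38) recv 95: fwd
Round 3: pos3(id73) recv 66: drop; pos6(id95) recv 73: drop; pos2(id62) recv 95: fwd
Round 4: pos3(id73) recv 95: fwd
Round 5: pos4(id33) recv 95: fwd
Round 6: pos5(id61) recv 95: fwd
Round 7: pos6(id95) recv 95: ELECTED
Message ID 73 originates at pos 3; dropped at pos 6 in round 3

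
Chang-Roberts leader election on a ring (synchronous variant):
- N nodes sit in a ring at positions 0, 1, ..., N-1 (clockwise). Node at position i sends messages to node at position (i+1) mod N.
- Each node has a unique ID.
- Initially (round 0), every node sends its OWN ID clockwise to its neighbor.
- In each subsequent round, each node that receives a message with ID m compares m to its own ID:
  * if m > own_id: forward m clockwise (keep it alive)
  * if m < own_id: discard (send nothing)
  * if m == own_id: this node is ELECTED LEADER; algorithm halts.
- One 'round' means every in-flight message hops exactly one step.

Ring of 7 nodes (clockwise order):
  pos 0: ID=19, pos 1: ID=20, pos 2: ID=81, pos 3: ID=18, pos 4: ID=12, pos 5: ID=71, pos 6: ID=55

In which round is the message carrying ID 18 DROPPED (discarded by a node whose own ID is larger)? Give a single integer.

Answer: 2

Derivation:
Round 1: pos1(id20) recv 19: drop; pos2(id81) recv 20: drop; pos3(id18) recv 81: fwd; pos4(id12) recv 18: fwd; pos5(id71) recv 12: drop; pos6(id55) recv 71: fwd; pos0(id19) recv 55: fwd
Round 2: pos4(id12) recv 81: fwd; pos5(id71) recv 18: drop; pos0(id19) recv 71: fwd; pos1(id20) recv 55: fwd
Round 3: pos5(id71) recv 81: fwd; pos1(id20) recv 71: fwd; pos2(id81) recv 55: drop
Round 4: pos6(id55) recv 81: fwd; pos2(id81) recv 71: drop
Round 5: pos0(id19) recv 81: fwd
Round 6: pos1(id20) recv 81: fwd
Round 7: pos2(id81) recv 81: ELECTED
Message ID 18 originates at pos 3; dropped at pos 5 in round 2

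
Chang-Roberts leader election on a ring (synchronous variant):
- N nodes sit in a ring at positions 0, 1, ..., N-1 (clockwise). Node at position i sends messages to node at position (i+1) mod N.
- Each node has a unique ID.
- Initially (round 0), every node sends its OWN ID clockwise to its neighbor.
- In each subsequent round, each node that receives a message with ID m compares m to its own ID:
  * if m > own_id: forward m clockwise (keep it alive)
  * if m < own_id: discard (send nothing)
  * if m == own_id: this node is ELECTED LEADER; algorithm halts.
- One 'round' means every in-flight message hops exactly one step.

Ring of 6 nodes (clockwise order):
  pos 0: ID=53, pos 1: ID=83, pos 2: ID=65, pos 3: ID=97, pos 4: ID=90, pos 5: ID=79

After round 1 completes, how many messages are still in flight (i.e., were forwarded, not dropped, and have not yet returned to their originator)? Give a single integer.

Answer: 4

Derivation:
Round 1: pos1(id83) recv 53: drop; pos2(id65) recv 83: fwd; pos3(id97) recv 65: drop; pos4(id90) recv 97: fwd; pos5(id79) recv 90: fwd; pos0(id53) recv 79: fwd
After round 1: 4 messages still in flight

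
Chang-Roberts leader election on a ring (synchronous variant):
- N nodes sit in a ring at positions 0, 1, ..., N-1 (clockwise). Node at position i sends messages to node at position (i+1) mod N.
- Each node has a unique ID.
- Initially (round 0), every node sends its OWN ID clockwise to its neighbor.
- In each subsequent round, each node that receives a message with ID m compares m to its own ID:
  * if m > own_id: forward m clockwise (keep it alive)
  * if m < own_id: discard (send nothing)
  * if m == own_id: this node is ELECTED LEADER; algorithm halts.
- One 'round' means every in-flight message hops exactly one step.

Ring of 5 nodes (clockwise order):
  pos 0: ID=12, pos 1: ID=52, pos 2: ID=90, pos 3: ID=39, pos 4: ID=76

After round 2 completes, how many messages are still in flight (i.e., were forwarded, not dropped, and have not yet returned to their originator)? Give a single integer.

Answer: 2

Derivation:
Round 1: pos1(id52) recv 12: drop; pos2(id90) recv 52: drop; pos3(id39) recv 90: fwd; pos4(id76) recv 39: drop; pos0(id12) recv 76: fwd
Round 2: pos4(id76) recv 90: fwd; pos1(id52) recv 76: fwd
After round 2: 2 messages still in flight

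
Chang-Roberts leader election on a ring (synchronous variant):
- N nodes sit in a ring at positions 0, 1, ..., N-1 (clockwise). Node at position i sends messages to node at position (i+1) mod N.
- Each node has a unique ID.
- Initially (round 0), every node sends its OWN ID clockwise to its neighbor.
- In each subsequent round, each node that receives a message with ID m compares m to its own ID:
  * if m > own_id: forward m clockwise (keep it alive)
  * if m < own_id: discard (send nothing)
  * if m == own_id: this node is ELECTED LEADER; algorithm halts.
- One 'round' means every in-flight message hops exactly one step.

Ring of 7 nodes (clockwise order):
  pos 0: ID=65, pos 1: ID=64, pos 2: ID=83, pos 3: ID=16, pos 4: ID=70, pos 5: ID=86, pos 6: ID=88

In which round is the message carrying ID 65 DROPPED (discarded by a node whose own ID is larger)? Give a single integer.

Round 1: pos1(id64) recv 65: fwd; pos2(id83) recv 64: drop; pos3(id16) recv 83: fwd; pos4(id70) recv 16: drop; pos5(id86) recv 70: drop; pos6(id88) recv 86: drop; pos0(id65) recv 88: fwd
Round 2: pos2(id83) recv 65: drop; pos4(id70) recv 83: fwd; pos1(id64) recv 88: fwd
Round 3: pos5(id86) recv 83: drop; pos2(id83) recv 88: fwd
Round 4: pos3(id16) recv 88: fwd
Round 5: pos4(id70) recv 88: fwd
Round 6: pos5(id86) recv 88: fwd
Round 7: pos6(id88) recv 88: ELECTED
Message ID 65 originates at pos 0; dropped at pos 2 in round 2

Answer: 2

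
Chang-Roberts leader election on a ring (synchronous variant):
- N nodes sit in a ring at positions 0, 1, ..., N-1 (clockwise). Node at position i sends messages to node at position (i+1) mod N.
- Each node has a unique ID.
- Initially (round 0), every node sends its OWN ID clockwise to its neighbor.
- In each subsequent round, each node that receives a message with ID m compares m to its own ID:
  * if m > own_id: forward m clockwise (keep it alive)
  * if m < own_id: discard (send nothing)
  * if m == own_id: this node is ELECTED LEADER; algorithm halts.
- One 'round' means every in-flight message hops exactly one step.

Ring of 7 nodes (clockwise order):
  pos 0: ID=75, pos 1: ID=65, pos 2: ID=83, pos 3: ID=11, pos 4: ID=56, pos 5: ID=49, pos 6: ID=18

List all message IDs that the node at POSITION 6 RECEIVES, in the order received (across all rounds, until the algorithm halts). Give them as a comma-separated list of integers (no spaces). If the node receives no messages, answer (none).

Answer: 49,56,83

Derivation:
Round 1: pos1(id65) recv 75: fwd; pos2(id83) recv 65: drop; pos3(id11) recv 83: fwd; pos4(id56) recv 11: drop; pos5(id49) recv 56: fwd; pos6(id18) recv 49: fwd; pos0(id75) recv 18: drop
Round 2: pos2(id83) recv 75: drop; pos4(id56) recv 83: fwd; pos6(id18) recv 56: fwd; pos0(id75) recv 49: drop
Round 3: pos5(id49) recv 83: fwd; pos0(id75) recv 56: drop
Round 4: pos6(id18) recv 83: fwd
Round 5: pos0(id75) recv 83: fwd
Round 6: pos1(id65) recv 83: fwd
Round 7: pos2(id83) recv 83: ELECTED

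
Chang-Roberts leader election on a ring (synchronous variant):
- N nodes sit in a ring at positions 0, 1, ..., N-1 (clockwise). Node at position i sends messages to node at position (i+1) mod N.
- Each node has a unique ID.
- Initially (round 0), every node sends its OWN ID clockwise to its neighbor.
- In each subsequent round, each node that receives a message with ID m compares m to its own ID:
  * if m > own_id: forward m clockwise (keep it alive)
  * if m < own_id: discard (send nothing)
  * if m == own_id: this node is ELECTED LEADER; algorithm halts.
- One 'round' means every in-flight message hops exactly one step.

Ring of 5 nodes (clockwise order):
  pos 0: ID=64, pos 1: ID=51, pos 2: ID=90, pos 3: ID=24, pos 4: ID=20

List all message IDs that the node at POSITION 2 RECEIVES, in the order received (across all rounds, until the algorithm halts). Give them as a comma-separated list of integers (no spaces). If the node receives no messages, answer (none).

Answer: 51,64,90

Derivation:
Round 1: pos1(id51) recv 64: fwd; pos2(id90) recv 51: drop; pos3(id24) recv 90: fwd; pos4(id20) recv 24: fwd; pos0(id64) recv 20: drop
Round 2: pos2(id90) recv 64: drop; pos4(id20) recv 90: fwd; pos0(id64) recv 24: drop
Round 3: pos0(id64) recv 90: fwd
Round 4: pos1(id51) recv 90: fwd
Round 5: pos2(id90) recv 90: ELECTED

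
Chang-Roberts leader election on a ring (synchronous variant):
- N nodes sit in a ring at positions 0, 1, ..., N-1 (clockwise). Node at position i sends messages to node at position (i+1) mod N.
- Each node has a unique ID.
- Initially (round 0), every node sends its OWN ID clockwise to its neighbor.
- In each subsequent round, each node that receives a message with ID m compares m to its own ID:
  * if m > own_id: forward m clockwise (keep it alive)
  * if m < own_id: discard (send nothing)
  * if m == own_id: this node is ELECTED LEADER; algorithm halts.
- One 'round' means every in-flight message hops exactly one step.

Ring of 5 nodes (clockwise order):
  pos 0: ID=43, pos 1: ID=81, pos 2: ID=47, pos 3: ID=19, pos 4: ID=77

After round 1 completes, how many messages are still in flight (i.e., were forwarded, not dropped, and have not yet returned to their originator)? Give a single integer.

Round 1: pos1(id81) recv 43: drop; pos2(id47) recv 81: fwd; pos3(id19) recv 47: fwd; pos4(id77) recv 19: drop; pos0(id43) recv 77: fwd
After round 1: 3 messages still in flight

Answer: 3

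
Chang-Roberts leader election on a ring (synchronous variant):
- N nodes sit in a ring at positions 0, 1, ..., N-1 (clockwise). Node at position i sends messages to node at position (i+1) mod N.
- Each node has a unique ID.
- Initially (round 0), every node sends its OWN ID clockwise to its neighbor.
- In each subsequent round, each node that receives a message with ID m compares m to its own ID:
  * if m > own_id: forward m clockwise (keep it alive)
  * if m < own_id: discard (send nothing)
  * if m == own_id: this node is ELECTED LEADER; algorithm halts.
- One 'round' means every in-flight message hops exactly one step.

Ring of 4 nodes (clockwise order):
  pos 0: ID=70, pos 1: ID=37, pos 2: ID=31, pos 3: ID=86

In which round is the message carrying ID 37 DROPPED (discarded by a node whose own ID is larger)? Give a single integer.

Round 1: pos1(id37) recv 70: fwd; pos2(id31) recv 37: fwd; pos3(id86) recv 31: drop; pos0(id70) recv 86: fwd
Round 2: pos2(id31) recv 70: fwd; pos3(id86) recv 37: drop; pos1(id37) recv 86: fwd
Round 3: pos3(id86) recv 70: drop; pos2(id31) recv 86: fwd
Round 4: pos3(id86) recv 86: ELECTED
Message ID 37 originates at pos 1; dropped at pos 3 in round 2

Answer: 2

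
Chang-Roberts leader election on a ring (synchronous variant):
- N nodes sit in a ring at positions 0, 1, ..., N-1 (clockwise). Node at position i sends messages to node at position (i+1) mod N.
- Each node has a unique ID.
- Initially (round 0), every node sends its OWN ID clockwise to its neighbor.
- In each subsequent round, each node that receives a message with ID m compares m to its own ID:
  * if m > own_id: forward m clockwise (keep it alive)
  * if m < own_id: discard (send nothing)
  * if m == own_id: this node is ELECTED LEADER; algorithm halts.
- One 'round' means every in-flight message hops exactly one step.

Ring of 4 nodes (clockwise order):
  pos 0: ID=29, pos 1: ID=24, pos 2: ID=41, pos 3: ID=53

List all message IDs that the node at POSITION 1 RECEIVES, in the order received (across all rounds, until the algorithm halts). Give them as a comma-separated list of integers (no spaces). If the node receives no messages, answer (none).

Round 1: pos1(id24) recv 29: fwd; pos2(id41) recv 24: drop; pos3(id53) recv 41: drop; pos0(id29) recv 53: fwd
Round 2: pos2(id41) recv 29: drop; pos1(id24) recv 53: fwd
Round 3: pos2(id41) recv 53: fwd
Round 4: pos3(id53) recv 53: ELECTED

Answer: 29,53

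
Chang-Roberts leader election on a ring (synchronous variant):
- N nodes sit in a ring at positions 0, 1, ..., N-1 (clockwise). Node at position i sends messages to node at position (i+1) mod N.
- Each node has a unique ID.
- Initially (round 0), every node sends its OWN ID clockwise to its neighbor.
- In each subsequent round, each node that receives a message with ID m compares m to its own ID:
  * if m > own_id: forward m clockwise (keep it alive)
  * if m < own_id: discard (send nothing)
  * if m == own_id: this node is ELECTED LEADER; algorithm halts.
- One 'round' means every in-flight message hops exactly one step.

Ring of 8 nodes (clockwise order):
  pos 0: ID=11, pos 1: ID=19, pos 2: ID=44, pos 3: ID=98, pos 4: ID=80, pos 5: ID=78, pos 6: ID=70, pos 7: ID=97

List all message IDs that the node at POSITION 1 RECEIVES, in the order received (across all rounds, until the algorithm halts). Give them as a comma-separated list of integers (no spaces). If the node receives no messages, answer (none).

Answer: 11,97,98

Derivation:
Round 1: pos1(id19) recv 11: drop; pos2(id44) recv 19: drop; pos3(id98) recv 44: drop; pos4(id80) recv 98: fwd; pos5(id78) recv 80: fwd; pos6(id70) recv 78: fwd; pos7(id97) recv 70: drop; pos0(id11) recv 97: fwd
Round 2: pos5(id78) recv 98: fwd; pos6(id70) recv 80: fwd; pos7(id97) recv 78: drop; pos1(id19) recv 97: fwd
Round 3: pos6(id70) recv 98: fwd; pos7(id97) recv 80: drop; pos2(id44) recv 97: fwd
Round 4: pos7(id97) recv 98: fwd; pos3(id98) recv 97: drop
Round 5: pos0(id11) recv 98: fwd
Round 6: pos1(id19) recv 98: fwd
Round 7: pos2(id44) recv 98: fwd
Round 8: pos3(id98) recv 98: ELECTED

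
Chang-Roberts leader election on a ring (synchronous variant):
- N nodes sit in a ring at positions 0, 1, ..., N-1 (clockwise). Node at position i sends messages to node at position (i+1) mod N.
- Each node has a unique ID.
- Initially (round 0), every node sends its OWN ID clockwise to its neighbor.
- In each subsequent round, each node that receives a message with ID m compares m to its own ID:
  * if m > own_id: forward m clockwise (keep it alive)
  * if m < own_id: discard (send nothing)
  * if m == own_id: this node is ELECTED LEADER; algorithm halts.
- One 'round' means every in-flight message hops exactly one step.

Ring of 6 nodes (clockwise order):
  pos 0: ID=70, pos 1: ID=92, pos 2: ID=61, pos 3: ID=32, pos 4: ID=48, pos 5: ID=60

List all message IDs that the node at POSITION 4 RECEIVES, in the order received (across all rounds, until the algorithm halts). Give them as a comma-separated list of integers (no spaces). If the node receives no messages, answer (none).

Round 1: pos1(id92) recv 70: drop; pos2(id61) recv 92: fwd; pos3(id32) recv 61: fwd; pos4(id48) recv 32: drop; pos5(id60) recv 48: drop; pos0(id70) recv 60: drop
Round 2: pos3(id32) recv 92: fwd; pos4(id48) recv 61: fwd
Round 3: pos4(id48) recv 92: fwd; pos5(id60) recv 61: fwd
Round 4: pos5(id60) recv 92: fwd; pos0(id70) recv 61: drop
Round 5: pos0(id70) recv 92: fwd
Round 6: pos1(id92) recv 92: ELECTED

Answer: 32,61,92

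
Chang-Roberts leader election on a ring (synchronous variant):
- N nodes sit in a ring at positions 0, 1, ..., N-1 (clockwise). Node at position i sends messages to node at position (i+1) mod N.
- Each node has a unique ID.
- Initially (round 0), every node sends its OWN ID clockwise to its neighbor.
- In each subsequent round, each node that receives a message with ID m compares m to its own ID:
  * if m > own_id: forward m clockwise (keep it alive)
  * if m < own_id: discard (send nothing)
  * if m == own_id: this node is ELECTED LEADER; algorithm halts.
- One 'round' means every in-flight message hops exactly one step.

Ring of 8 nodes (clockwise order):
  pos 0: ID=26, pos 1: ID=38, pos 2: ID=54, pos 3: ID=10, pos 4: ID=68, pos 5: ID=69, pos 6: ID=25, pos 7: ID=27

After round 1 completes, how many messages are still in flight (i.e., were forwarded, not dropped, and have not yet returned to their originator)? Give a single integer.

Answer: 3

Derivation:
Round 1: pos1(id38) recv 26: drop; pos2(id54) recv 38: drop; pos3(id10) recv 54: fwd; pos4(id68) recv 10: drop; pos5(id69) recv 68: drop; pos6(id25) recv 69: fwd; pos7(id27) recv 25: drop; pos0(id26) recv 27: fwd
After round 1: 3 messages still in flight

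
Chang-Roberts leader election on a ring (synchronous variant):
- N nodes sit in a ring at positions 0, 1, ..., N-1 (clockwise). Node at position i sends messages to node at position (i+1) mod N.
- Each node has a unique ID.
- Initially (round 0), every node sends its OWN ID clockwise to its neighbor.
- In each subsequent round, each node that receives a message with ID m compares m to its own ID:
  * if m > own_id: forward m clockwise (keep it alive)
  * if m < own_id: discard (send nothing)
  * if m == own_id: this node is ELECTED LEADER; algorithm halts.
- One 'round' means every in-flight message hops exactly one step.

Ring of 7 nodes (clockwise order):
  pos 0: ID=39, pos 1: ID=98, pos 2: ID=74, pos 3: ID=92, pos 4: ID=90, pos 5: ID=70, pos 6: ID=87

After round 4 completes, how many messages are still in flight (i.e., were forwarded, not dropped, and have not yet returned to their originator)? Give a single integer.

Round 1: pos1(id98) recv 39: drop; pos2(id74) recv 98: fwd; pos3(id92) recv 74: drop; pos4(id90) recv 92: fwd; pos5(id70) recv 90: fwd; pos6(id87) recv 70: drop; pos0(id39) recv 87: fwd
Round 2: pos3(id92) recv 98: fwd; pos5(id70) recv 92: fwd; pos6(id87) recv 90: fwd; pos1(id98) recv 87: drop
Round 3: pos4(id90) recv 98: fwd; pos6(id87) recv 92: fwd; pos0(id39) recv 90: fwd
Round 4: pos5(id70) recv 98: fwd; pos0(id39) recv 92: fwd; pos1(id98) recv 90: drop
After round 4: 2 messages still in flight

Answer: 2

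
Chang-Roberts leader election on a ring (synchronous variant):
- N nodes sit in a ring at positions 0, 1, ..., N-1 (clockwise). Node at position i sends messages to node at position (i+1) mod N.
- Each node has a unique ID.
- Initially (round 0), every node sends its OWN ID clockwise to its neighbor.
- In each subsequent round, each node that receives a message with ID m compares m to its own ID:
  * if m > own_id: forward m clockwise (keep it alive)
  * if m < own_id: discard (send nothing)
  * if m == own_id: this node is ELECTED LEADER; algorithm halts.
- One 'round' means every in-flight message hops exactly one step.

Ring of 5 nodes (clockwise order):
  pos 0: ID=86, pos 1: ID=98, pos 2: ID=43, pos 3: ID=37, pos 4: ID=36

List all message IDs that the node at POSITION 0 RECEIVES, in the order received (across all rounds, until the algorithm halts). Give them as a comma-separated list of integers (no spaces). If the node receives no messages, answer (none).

Answer: 36,37,43,98

Derivation:
Round 1: pos1(id98) recv 86: drop; pos2(id43) recv 98: fwd; pos3(id37) recv 43: fwd; pos4(id36) recv 37: fwd; pos0(id86) recv 36: drop
Round 2: pos3(id37) recv 98: fwd; pos4(id36) recv 43: fwd; pos0(id86) recv 37: drop
Round 3: pos4(id36) recv 98: fwd; pos0(id86) recv 43: drop
Round 4: pos0(id86) recv 98: fwd
Round 5: pos1(id98) recv 98: ELECTED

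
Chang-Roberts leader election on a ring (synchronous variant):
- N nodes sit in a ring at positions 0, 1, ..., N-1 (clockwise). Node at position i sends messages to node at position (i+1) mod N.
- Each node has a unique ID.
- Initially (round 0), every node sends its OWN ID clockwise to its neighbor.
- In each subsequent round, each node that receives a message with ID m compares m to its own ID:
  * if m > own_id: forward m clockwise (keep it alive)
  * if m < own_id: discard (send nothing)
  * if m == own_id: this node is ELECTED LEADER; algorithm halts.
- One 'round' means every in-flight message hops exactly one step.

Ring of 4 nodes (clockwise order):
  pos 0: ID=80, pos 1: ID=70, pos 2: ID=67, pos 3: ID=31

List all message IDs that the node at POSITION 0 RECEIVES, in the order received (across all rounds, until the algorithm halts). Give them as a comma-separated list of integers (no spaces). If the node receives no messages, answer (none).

Round 1: pos1(id70) recv 80: fwd; pos2(id67) recv 70: fwd; pos3(id31) recv 67: fwd; pos0(id80) recv 31: drop
Round 2: pos2(id67) recv 80: fwd; pos3(id31) recv 70: fwd; pos0(id80) recv 67: drop
Round 3: pos3(id31) recv 80: fwd; pos0(id80) recv 70: drop
Round 4: pos0(id80) recv 80: ELECTED

Answer: 31,67,70,80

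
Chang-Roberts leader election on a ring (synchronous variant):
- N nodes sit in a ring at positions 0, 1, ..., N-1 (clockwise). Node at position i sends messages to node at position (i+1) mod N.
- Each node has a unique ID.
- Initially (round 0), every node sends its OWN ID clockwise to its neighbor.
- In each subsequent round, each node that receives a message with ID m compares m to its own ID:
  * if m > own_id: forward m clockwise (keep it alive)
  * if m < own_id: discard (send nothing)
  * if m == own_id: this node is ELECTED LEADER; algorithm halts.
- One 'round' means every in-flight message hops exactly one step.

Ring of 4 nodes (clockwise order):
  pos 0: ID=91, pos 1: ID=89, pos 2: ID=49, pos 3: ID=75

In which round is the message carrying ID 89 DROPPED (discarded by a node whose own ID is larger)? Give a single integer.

Round 1: pos1(id89) recv 91: fwd; pos2(id49) recv 89: fwd; pos3(id75) recv 49: drop; pos0(id91) recv 75: drop
Round 2: pos2(id49) recv 91: fwd; pos3(id75) recv 89: fwd
Round 3: pos3(id75) recv 91: fwd; pos0(id91) recv 89: drop
Round 4: pos0(id91) recv 91: ELECTED
Message ID 89 originates at pos 1; dropped at pos 0 in round 3

Answer: 3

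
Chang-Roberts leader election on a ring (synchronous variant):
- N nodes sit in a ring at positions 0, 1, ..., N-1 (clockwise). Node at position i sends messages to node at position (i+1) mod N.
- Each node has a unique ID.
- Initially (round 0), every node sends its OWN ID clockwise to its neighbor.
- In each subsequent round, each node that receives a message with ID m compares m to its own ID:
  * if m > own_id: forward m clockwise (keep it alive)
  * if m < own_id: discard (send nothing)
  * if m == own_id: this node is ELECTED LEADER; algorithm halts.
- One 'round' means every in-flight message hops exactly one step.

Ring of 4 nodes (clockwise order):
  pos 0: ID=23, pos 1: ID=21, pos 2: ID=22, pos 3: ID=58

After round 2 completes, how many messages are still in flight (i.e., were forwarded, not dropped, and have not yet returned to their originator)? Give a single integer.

Round 1: pos1(id21) recv 23: fwd; pos2(id22) recv 21: drop; pos3(id58) recv 22: drop; pos0(id23) recv 58: fwd
Round 2: pos2(id22) recv 23: fwd; pos1(id21) recv 58: fwd
After round 2: 2 messages still in flight

Answer: 2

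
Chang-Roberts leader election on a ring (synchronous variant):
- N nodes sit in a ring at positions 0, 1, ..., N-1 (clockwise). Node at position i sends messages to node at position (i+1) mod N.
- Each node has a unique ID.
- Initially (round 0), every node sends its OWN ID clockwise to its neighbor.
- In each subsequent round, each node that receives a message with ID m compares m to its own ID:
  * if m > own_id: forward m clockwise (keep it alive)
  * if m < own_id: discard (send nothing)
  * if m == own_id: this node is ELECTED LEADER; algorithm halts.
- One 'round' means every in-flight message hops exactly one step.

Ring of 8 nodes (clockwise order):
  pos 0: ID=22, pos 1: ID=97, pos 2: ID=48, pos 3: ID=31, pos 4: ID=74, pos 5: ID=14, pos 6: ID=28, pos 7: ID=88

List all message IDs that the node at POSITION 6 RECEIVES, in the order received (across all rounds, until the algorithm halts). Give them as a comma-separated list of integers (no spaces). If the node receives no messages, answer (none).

Round 1: pos1(id97) recv 22: drop; pos2(id48) recv 97: fwd; pos3(id31) recv 48: fwd; pos4(id74) recv 31: drop; pos5(id14) recv 74: fwd; pos6(id28) recv 14: drop; pos7(id88) recv 28: drop; pos0(id22) recv 88: fwd
Round 2: pos3(id31) recv 97: fwd; pos4(id74) recv 48: drop; pos6(id28) recv 74: fwd; pos1(id97) recv 88: drop
Round 3: pos4(id74) recv 97: fwd; pos7(id88) recv 74: drop
Round 4: pos5(id14) recv 97: fwd
Round 5: pos6(id28) recv 97: fwd
Round 6: pos7(id88) recv 97: fwd
Round 7: pos0(id22) recv 97: fwd
Round 8: pos1(id97) recv 97: ELECTED

Answer: 14,74,97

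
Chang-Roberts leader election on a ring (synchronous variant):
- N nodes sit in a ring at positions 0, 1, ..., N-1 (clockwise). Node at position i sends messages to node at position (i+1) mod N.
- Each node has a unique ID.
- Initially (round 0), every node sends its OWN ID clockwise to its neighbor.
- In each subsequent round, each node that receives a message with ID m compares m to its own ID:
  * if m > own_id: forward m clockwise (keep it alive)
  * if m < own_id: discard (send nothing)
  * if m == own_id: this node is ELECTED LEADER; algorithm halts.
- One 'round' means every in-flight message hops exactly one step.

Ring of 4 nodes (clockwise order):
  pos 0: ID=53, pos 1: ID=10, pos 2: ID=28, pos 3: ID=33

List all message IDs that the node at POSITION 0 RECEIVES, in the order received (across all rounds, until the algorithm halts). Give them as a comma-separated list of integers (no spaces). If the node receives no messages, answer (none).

Round 1: pos1(id10) recv 53: fwd; pos2(id28) recv 10: drop; pos3(id33) recv 28: drop; pos0(id53) recv 33: drop
Round 2: pos2(id28) recv 53: fwd
Round 3: pos3(id33) recv 53: fwd
Round 4: pos0(id53) recv 53: ELECTED

Answer: 33,53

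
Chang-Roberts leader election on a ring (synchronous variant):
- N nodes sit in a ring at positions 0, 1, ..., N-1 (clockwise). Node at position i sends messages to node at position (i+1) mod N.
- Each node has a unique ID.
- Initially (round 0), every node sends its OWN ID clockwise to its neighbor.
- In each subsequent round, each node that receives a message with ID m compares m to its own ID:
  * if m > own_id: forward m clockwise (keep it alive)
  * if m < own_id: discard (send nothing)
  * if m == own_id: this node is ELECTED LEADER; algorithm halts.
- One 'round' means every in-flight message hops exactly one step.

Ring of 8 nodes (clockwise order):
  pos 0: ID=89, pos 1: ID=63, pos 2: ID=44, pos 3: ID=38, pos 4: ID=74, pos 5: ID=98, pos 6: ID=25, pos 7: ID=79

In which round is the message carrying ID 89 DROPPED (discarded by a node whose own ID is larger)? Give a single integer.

Answer: 5

Derivation:
Round 1: pos1(id63) recv 89: fwd; pos2(id44) recv 63: fwd; pos3(id38) recv 44: fwd; pos4(id74) recv 38: drop; pos5(id98) recv 74: drop; pos6(id25) recv 98: fwd; pos7(id79) recv 25: drop; pos0(id89) recv 79: drop
Round 2: pos2(id44) recv 89: fwd; pos3(id38) recv 63: fwd; pos4(id74) recv 44: drop; pos7(id79) recv 98: fwd
Round 3: pos3(id38) recv 89: fwd; pos4(id74) recv 63: drop; pos0(id89) recv 98: fwd
Round 4: pos4(id74) recv 89: fwd; pos1(id63) recv 98: fwd
Round 5: pos5(id98) recv 89: drop; pos2(id44) recv 98: fwd
Round 6: pos3(id38) recv 98: fwd
Round 7: pos4(id74) recv 98: fwd
Round 8: pos5(id98) recv 98: ELECTED
Message ID 89 originates at pos 0; dropped at pos 5 in round 5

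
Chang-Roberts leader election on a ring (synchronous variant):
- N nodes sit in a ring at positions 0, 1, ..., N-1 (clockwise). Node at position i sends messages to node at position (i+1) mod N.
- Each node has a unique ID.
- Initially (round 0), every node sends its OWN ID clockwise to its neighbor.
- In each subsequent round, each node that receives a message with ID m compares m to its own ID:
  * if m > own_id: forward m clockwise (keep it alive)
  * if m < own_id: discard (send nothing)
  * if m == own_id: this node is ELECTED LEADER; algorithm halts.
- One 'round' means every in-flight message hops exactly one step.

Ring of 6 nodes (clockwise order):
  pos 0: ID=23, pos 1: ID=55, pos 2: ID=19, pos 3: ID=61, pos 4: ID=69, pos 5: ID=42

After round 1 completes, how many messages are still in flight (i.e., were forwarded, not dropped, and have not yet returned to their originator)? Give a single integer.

Answer: 3

Derivation:
Round 1: pos1(id55) recv 23: drop; pos2(id19) recv 55: fwd; pos3(id61) recv 19: drop; pos4(id69) recv 61: drop; pos5(id42) recv 69: fwd; pos0(id23) recv 42: fwd
After round 1: 3 messages still in flight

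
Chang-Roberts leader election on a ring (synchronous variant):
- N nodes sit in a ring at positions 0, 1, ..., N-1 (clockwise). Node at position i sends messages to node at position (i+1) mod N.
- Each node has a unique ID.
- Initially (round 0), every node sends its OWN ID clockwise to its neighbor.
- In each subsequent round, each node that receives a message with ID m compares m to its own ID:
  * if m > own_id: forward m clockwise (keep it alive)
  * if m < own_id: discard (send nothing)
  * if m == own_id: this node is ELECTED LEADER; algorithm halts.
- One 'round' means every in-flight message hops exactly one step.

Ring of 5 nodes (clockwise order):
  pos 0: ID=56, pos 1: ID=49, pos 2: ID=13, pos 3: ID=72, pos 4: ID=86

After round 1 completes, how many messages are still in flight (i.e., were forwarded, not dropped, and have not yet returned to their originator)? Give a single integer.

Answer: 3

Derivation:
Round 1: pos1(id49) recv 56: fwd; pos2(id13) recv 49: fwd; pos3(id72) recv 13: drop; pos4(id86) recv 72: drop; pos0(id56) recv 86: fwd
After round 1: 3 messages still in flight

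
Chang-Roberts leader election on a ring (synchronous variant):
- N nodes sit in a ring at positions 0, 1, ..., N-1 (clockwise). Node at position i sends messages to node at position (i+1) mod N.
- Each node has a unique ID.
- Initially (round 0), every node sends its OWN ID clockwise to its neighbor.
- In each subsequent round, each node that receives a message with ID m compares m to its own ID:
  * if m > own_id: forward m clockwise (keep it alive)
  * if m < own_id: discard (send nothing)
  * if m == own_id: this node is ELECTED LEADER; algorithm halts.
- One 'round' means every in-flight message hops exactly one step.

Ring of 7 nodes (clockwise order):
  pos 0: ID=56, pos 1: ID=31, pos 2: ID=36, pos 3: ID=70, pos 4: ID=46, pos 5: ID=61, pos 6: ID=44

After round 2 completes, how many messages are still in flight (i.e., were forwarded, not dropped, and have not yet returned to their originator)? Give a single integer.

Answer: 3

Derivation:
Round 1: pos1(id31) recv 56: fwd; pos2(id36) recv 31: drop; pos3(id70) recv 36: drop; pos4(id46) recv 70: fwd; pos5(id61) recv 46: drop; pos6(id44) recv 61: fwd; pos0(id56) recv 44: drop
Round 2: pos2(id36) recv 56: fwd; pos5(id61) recv 70: fwd; pos0(id56) recv 61: fwd
After round 2: 3 messages still in flight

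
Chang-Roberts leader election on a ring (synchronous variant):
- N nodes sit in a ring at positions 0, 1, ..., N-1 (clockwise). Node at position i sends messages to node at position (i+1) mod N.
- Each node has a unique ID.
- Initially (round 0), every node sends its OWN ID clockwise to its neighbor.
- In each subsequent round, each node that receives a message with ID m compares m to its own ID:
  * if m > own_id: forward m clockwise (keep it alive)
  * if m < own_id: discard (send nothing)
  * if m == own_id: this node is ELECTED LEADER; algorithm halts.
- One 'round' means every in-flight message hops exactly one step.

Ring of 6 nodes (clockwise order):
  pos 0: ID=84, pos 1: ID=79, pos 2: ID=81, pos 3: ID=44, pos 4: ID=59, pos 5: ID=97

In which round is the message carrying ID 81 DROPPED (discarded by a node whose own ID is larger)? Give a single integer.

Round 1: pos1(id79) recv 84: fwd; pos2(id81) recv 79: drop; pos3(id44) recv 81: fwd; pos4(id59) recv 44: drop; pos5(id97) recv 59: drop; pos0(id84) recv 97: fwd
Round 2: pos2(id81) recv 84: fwd; pos4(id59) recv 81: fwd; pos1(id79) recv 97: fwd
Round 3: pos3(id44) recv 84: fwd; pos5(id97) recv 81: drop; pos2(id81) recv 97: fwd
Round 4: pos4(id59) recv 84: fwd; pos3(id44) recv 97: fwd
Round 5: pos5(id97) recv 84: drop; pos4(id59) recv 97: fwd
Round 6: pos5(id97) recv 97: ELECTED
Message ID 81 originates at pos 2; dropped at pos 5 in round 3

Answer: 3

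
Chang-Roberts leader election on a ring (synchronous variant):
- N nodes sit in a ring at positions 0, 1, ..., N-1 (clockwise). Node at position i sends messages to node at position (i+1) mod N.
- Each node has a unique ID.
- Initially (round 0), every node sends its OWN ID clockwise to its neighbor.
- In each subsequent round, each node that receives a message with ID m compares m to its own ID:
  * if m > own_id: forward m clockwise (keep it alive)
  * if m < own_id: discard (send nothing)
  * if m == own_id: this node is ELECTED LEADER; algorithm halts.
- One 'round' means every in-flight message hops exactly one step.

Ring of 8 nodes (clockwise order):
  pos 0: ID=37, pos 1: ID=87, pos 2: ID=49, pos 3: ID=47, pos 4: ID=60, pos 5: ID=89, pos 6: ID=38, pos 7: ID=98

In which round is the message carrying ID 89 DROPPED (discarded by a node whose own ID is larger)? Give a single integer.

Answer: 2

Derivation:
Round 1: pos1(id87) recv 37: drop; pos2(id49) recv 87: fwd; pos3(id47) recv 49: fwd; pos4(id60) recv 47: drop; pos5(id89) recv 60: drop; pos6(id38) recv 89: fwd; pos7(id98) recv 38: drop; pos0(id37) recv 98: fwd
Round 2: pos3(id47) recv 87: fwd; pos4(id60) recv 49: drop; pos7(id98) recv 89: drop; pos1(id87) recv 98: fwd
Round 3: pos4(id60) recv 87: fwd; pos2(id49) recv 98: fwd
Round 4: pos5(id89) recv 87: drop; pos3(id47) recv 98: fwd
Round 5: pos4(id60) recv 98: fwd
Round 6: pos5(id89) recv 98: fwd
Round 7: pos6(id38) recv 98: fwd
Round 8: pos7(id98) recv 98: ELECTED
Message ID 89 originates at pos 5; dropped at pos 7 in round 2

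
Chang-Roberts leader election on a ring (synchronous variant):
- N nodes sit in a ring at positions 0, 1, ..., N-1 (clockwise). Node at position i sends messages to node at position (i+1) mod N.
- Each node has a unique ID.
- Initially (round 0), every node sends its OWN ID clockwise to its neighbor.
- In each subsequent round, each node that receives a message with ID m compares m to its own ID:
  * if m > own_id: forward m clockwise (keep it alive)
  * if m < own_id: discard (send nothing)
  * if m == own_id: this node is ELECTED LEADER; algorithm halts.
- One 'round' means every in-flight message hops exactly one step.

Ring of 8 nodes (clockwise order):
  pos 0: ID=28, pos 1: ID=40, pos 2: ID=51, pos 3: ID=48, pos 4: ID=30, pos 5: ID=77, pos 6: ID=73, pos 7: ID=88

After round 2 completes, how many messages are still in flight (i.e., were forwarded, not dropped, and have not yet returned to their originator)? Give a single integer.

Round 1: pos1(id40) recv 28: drop; pos2(id51) recv 40: drop; pos3(id48) recv 51: fwd; pos4(id30) recv 48: fwd; pos5(id77) recv 30: drop; pos6(id73) recv 77: fwd; pos7(id88) recv 73: drop; pos0(id28) recv 88: fwd
Round 2: pos4(id30) recv 51: fwd; pos5(id77) recv 48: drop; pos7(id88) recv 77: drop; pos1(id40) recv 88: fwd
After round 2: 2 messages still in flight

Answer: 2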